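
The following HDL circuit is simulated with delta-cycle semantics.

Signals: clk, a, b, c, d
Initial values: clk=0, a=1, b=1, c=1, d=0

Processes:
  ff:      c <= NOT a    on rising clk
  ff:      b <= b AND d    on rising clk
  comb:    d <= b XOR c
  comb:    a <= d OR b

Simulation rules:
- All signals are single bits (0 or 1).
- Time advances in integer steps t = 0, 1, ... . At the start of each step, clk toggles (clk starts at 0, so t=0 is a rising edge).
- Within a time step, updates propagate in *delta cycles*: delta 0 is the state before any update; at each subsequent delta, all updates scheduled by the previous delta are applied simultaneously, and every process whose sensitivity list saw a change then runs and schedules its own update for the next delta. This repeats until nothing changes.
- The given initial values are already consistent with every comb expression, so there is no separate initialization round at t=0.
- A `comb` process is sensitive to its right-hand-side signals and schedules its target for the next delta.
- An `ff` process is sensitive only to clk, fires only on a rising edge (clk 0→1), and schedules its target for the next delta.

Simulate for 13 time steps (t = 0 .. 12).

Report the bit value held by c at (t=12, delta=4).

t=0 Δ0: a=1 clk=0 c=1 b=1 d=0
  Δ1: clk:0→1
  Δ2: c:1→0, b:1→0
  Δ3: a:1→0
  (3Δ to stable)
t=1 Δ0: a=0 clk=1 c=0 b=0 d=0
  Δ1: clk:1→0
  (1Δ to stable)
t=2 Δ0: a=0 clk=0 c=0 b=0 d=0
  Δ1: clk:0→1
  Δ2: c:0→1
  Δ3: d:0→1
  Δ4: a:0→1
  (4Δ to stable)
t=3 Δ0: a=1 clk=1 c=1 b=0 d=1
  Δ1: clk:1→0
  (1Δ to stable)
t=4 Δ0: a=1 clk=0 c=1 b=0 d=1
  Δ1: clk:0→1
  Δ2: c:1→0
  Δ3: d:1→0
  Δ4: a:1→0
  (4Δ to stable)
t=5 Δ0: a=0 clk=1 c=0 b=0 d=0
  Δ1: clk:1→0
  (1Δ to stable)
t=6 Δ0: a=0 clk=0 c=0 b=0 d=0
  Δ1: clk:0→1
  Δ2: c:0→1
  Δ3: d:0→1
  Δ4: a:0→1
  (4Δ to stable)
t=7 Δ0: a=1 clk=1 c=1 b=0 d=1
  Δ1: clk:1→0
  (1Δ to stable)
t=8 Δ0: a=1 clk=0 c=1 b=0 d=1
  Δ1: clk:0→1
  Δ2: c:1→0
  Δ3: d:1→0
  Δ4: a:1→0
  (4Δ to stable)
t=9 Δ0: a=0 clk=1 c=0 b=0 d=0
  Δ1: clk:1→0
  (1Δ to stable)
t=10 Δ0: a=0 clk=0 c=0 b=0 d=0
  Δ1: clk:0→1
  Δ2: c:0→1
  Δ3: d:0→1
  Δ4: a:0→1
  (4Δ to stable)
t=11 Δ0: a=1 clk=1 c=1 b=0 d=1
  Δ1: clk:1→0
  (1Δ to stable)
t=12 Δ0: a=1 clk=0 c=1 b=0 d=1
  Δ1: clk:0→1
  Δ2: c:1→0
  Δ3: d:1→0
  Δ4: a:1→0
  (4Δ to stable)

0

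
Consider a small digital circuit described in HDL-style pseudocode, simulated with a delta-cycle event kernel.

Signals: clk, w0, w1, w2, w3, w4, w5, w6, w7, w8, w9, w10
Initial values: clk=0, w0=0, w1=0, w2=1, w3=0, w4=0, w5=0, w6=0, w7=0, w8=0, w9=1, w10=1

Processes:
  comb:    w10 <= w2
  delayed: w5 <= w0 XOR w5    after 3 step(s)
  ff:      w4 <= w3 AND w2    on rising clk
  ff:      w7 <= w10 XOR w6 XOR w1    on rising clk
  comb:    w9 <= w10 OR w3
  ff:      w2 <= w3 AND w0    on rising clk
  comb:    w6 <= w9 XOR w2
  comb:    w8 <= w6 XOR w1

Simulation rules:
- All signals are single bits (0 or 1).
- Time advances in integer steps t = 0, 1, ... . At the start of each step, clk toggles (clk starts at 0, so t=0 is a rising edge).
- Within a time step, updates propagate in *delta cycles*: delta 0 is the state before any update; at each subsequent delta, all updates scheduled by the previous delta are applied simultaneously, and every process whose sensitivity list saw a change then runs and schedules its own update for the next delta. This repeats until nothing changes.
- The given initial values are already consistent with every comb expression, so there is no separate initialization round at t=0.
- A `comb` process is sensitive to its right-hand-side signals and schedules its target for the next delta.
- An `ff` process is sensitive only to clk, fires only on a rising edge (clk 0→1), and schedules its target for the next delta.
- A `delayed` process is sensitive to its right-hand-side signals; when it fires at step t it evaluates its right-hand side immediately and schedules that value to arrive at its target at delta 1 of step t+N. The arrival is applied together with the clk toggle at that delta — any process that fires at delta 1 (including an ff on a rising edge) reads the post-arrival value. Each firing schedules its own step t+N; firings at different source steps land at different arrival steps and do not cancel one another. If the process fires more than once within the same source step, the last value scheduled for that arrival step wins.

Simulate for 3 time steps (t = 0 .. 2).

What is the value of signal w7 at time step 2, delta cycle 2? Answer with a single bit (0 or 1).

[bits: w10,w6,w1,w8,clk,w4,w3,w5,w7,w2,w9,w0]
t=0: Δ0=100000000110 Δ1=100010000110 Δ2=100010001010 Δ3=010010001010 Δ4=010110001000 Δ5=000110001000 Δ6=000010001000 | 6Δ
t=1: Δ0=000010001000 Δ1=000000001000 | 1Δ
t=2: Δ0=000000001000 Δ1=000010001000 Δ2=000010000000 | 2Δ

0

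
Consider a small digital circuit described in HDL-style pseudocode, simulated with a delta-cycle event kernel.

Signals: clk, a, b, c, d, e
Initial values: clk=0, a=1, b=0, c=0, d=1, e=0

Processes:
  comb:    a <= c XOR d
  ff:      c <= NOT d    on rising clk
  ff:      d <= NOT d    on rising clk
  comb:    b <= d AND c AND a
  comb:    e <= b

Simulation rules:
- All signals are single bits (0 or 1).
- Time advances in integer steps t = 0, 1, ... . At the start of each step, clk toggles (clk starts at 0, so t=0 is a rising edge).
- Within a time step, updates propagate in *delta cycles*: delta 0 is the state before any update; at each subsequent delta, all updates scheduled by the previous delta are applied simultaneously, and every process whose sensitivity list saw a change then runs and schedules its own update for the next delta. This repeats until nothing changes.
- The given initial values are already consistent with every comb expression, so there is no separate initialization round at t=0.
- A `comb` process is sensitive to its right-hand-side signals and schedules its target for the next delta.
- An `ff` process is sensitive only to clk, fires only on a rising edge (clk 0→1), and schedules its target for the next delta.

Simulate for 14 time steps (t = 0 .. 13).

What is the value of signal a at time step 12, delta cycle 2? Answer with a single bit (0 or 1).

[bits: b,d,e,clk,c,a]
t=0: Δ0=010001 Δ1=010101 Δ2=000101 Δ3=000100 | 3Δ
t=1: Δ0=000100 Δ1=000000 | 1Δ
t=2: Δ0=000000 Δ1=000100 Δ2=010110 | 2Δ
t=3: Δ0=010110 Δ1=010010 | 1Δ
t=4: Δ0=010010 Δ1=010110 Δ2=000100 | 2Δ
t=5: Δ0=000100 Δ1=000000 | 1Δ
t=6: Δ0=000000 Δ1=000100 Δ2=010110 | 2Δ
t=7: Δ0=010110 Δ1=010010 | 1Δ
t=8: Δ0=010010 Δ1=010110 Δ2=000100 | 2Δ
t=9: Δ0=000100 Δ1=000000 | 1Δ
t=10: Δ0=000000 Δ1=000100 Δ2=010110 | 2Δ
t=11: Δ0=010110 Δ1=010010 | 1Δ
t=12: Δ0=010010 Δ1=010110 Δ2=000100 | 2Δ
t=13: Δ0=000100 Δ1=000000 | 1Δ

0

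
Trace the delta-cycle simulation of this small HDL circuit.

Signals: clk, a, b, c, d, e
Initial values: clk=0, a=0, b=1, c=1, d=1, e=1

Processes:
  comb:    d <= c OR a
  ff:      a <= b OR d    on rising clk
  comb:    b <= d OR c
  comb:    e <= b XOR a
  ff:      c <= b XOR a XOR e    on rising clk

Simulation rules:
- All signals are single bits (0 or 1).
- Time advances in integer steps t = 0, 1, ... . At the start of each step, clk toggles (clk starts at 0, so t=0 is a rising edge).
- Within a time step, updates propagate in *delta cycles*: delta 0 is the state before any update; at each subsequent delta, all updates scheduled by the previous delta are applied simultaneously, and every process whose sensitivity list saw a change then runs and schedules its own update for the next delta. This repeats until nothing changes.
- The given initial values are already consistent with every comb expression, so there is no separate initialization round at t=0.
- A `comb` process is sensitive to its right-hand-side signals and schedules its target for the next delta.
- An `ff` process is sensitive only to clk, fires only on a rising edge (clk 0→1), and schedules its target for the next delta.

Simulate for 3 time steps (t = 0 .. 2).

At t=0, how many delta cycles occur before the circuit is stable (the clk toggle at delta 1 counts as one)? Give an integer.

3

t=0 Δ0: e=1 d=1 a=0 c=1 clk=0 b=1
  Δ1: clk:0→1
  Δ2: a:0→1, c:1→0
  Δ3: e:1→0
  (3Δ to stable)
t=1 Δ0: e=0 d=1 a=1 c=0 clk=1 b=1
  Δ1: clk:1→0
  (1Δ to stable)
t=2 Δ0: e=0 d=1 a=1 c=0 clk=0 b=1
  Δ1: clk:0→1
  (1Δ to stable)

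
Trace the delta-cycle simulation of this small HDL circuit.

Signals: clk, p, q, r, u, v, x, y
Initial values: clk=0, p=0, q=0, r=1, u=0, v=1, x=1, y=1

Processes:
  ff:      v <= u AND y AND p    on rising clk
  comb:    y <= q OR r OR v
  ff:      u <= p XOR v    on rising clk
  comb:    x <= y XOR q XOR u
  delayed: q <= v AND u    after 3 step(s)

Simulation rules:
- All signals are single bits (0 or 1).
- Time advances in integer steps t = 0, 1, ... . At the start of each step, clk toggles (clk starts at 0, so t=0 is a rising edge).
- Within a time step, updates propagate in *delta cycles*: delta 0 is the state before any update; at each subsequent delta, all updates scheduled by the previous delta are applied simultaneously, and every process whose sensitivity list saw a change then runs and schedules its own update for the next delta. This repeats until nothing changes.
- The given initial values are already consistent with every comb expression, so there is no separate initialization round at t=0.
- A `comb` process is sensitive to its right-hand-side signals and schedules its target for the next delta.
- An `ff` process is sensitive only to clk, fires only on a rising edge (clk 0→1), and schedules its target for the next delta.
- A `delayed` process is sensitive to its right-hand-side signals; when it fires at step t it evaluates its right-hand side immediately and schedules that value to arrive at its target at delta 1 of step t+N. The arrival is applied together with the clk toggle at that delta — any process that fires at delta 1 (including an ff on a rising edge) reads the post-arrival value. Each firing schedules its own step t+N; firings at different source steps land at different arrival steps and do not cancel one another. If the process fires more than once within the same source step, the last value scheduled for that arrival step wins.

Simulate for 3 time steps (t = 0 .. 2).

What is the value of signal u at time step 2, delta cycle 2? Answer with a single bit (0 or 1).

0

t=0 Δ0: clk=0 r=1 x=1 v=1 y=1 q=0 p=0 u=0
  Δ1: clk:0→1
  Δ2: v:1→0, u:0→1
  Δ3: x:1→0
  (3Δ to stable)
t=1 Δ0: clk=1 r=1 x=0 v=0 y=1 q=0 p=0 u=1
  Δ1: clk:1→0
  (1Δ to stable)
t=2 Δ0: clk=0 r=1 x=0 v=0 y=1 q=0 p=0 u=1
  Δ1: clk:0→1
  Δ2: u:1→0
  Δ3: x:0→1
  (3Δ to stable)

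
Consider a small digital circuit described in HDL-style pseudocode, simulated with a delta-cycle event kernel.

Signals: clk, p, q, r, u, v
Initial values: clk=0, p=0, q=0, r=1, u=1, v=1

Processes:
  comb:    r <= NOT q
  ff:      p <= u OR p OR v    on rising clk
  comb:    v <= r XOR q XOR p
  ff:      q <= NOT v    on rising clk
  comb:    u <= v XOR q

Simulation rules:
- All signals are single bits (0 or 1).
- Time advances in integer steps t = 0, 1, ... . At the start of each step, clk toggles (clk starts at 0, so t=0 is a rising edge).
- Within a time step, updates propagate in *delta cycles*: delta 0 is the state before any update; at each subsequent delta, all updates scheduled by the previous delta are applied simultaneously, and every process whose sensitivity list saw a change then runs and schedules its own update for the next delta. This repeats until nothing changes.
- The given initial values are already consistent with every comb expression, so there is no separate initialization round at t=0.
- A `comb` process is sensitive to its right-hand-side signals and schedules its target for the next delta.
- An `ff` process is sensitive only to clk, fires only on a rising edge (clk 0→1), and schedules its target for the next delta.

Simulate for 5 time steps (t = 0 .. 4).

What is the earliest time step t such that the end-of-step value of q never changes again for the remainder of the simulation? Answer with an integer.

2

t=0 Δ0: r=1 q=0 clk=0 p=0 u=1 v=1
  Δ1: clk:0→1
  Δ2: p:0→1
  Δ3: v:1→0
  Δ4: u:1→0
  (4Δ to stable)
t=1 Δ0: r=1 q=0 clk=1 p=1 u=0 v=0
  Δ1: clk:1→0
  (1Δ to stable)
t=2 Δ0: r=1 q=0 clk=0 p=1 u=0 v=0
  Δ1: clk:0→1
  Δ2: q:0→1
  Δ3: r:1→0, u:0→1, v:0→1
  Δ4: u:1→0, v:1→0
  Δ5: u:0→1
  (5Δ to stable)
t=3 Δ0: r=0 q=1 clk=1 p=1 u=1 v=0
  Δ1: clk:1→0
  (1Δ to stable)
t=4 Δ0: r=0 q=1 clk=0 p=1 u=1 v=0
  Δ1: clk:0→1
  (1Δ to stable)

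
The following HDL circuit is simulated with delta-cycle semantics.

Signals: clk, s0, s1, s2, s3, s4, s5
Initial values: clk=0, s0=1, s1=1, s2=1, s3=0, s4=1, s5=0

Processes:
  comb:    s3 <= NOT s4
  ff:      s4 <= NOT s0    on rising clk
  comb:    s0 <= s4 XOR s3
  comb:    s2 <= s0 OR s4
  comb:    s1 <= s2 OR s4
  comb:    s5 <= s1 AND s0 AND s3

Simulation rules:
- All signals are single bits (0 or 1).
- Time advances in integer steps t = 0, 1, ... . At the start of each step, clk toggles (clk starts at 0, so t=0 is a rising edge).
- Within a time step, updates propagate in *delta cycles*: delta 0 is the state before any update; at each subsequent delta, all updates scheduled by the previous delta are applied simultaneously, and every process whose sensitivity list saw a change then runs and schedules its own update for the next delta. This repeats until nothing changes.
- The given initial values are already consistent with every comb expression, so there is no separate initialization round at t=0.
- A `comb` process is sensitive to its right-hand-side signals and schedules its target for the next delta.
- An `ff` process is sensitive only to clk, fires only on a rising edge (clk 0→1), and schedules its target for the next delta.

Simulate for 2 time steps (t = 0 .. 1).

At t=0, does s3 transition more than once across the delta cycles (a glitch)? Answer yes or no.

no

[bits: s0,s4,s3,s2,s1,s5,clk]
t=0: Δ0=1101100 Δ1=1101101 Δ2=1001101 Δ3=0011101 Δ4=1010101 Δ5=1011011 Δ6=1011101 Δ7=1011111 | 7Δ
t=1: Δ0=1011111 Δ1=1011110 | 1Δ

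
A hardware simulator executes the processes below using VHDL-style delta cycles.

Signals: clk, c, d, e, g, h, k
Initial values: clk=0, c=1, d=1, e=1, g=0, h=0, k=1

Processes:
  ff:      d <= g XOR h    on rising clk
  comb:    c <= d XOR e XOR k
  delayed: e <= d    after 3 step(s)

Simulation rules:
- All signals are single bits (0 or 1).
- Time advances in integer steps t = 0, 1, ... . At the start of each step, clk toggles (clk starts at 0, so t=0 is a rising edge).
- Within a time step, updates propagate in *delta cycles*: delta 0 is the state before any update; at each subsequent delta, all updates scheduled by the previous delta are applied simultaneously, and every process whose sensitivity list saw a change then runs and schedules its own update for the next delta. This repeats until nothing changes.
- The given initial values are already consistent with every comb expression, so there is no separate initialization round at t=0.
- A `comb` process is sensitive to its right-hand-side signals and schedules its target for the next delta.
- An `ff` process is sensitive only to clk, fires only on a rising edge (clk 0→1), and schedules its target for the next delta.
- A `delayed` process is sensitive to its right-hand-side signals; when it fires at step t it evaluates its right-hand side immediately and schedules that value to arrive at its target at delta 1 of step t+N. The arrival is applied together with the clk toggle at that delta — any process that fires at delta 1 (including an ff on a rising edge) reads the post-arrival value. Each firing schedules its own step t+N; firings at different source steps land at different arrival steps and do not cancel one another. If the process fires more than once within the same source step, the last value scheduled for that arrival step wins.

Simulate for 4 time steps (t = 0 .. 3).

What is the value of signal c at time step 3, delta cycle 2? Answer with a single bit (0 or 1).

1

[bits: clk,c,g,h,e,d,k]
t=0: Δ0=0100111 Δ1=1100111 Δ2=1100101 Δ3=1000101 | 3Δ
t=1: Δ0=1000101 Δ1=0000101 | 1Δ
t=2: Δ0=0000101 Δ1=1000101 | 1Δ
t=3: Δ0=1000101 Δ1=0000001 Δ2=0100001 | 2Δ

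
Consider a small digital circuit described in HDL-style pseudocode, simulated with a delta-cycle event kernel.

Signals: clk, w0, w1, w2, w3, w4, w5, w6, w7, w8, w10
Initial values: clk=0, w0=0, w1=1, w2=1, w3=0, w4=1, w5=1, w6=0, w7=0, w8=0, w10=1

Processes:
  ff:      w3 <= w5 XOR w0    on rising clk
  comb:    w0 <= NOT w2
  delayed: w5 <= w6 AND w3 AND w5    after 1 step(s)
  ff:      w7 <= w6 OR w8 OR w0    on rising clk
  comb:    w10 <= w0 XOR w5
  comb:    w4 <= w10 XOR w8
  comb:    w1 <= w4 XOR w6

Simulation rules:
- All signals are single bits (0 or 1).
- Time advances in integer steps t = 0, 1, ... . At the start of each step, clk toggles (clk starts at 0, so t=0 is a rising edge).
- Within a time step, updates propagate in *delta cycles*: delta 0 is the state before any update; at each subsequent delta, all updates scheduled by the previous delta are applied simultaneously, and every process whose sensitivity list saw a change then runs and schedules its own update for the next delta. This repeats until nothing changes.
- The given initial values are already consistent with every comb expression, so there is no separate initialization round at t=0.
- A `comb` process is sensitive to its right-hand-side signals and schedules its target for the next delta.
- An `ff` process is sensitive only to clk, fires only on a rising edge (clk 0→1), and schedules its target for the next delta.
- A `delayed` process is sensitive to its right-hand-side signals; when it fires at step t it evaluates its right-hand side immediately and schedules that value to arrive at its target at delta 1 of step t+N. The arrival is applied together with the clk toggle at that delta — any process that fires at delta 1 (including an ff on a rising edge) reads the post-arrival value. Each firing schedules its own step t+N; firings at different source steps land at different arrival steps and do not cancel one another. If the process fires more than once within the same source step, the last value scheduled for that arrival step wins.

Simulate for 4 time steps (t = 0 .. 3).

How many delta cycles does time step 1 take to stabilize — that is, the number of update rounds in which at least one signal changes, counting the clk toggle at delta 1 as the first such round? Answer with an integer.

t=0 Δ0: w6=0 w2=1 w8=0 w7=0 w1=1 w0=0 clk=0 w5=1 w4=1 w3=0 w10=1
  Δ1: clk:0→1
  Δ2: w3:0→1
  (2Δ to stable)
t=1 Δ0: w6=0 w2=1 w8=0 w7=0 w1=1 w0=0 clk=1 w5=1 w4=1 w3=1 w10=1
  Δ1: clk:1→0, w5:1→0
  Δ2: w10:1→0
  Δ3: w4:1→0
  Δ4: w1:1→0
  (4Δ to stable)
t=2 Δ0: w6=0 w2=1 w8=0 w7=0 w1=0 w0=0 clk=0 w5=0 w4=0 w3=1 w10=0
  Δ1: clk:0→1
  Δ2: w3:1→0
  (2Δ to stable)
t=3 Δ0: w6=0 w2=1 w8=0 w7=0 w1=0 w0=0 clk=1 w5=0 w4=0 w3=0 w10=0
  Δ1: clk:1→0
  (1Δ to stable)

4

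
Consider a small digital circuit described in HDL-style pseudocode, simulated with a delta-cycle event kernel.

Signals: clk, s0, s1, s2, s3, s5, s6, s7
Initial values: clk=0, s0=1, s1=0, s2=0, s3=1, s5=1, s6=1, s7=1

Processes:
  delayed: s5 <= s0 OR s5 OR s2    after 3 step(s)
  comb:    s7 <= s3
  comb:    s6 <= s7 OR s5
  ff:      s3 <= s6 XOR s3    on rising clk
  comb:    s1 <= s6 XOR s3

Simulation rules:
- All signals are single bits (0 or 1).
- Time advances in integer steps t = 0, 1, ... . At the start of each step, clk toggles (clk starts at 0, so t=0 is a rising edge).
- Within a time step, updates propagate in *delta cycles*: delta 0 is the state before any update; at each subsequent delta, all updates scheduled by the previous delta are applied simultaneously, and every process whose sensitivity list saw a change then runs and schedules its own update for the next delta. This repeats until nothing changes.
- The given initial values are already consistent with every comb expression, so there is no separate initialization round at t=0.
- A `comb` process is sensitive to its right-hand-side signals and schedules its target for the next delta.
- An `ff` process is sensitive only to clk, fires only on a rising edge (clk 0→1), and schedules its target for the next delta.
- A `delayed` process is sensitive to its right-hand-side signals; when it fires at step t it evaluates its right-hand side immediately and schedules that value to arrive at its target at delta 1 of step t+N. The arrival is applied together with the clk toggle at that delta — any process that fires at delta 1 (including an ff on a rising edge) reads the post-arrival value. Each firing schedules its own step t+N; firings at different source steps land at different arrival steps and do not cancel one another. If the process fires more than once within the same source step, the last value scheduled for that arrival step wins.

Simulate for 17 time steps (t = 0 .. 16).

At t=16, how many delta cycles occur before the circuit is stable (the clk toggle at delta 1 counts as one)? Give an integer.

3

t=0 Δ0: s2=0 s6=1 s7=1 s3=1 s1=0 s0=1 clk=0 s5=1
  Δ1: clk:0→1
  Δ2: s3:1→0
  Δ3: s7:1→0, s1:0→1
  (3Δ to stable)
t=1 Δ0: s2=0 s6=1 s7=0 s3=0 s1=1 s0=1 clk=1 s5=1
  Δ1: clk:1→0
  (1Δ to stable)
t=2 Δ0: s2=0 s6=1 s7=0 s3=0 s1=1 s0=1 clk=0 s5=1
  Δ1: clk:0→1
  Δ2: s3:0→1
  Δ3: s7:0→1, s1:1→0
  (3Δ to stable)
t=3 Δ0: s2=0 s6=1 s7=1 s3=1 s1=0 s0=1 clk=1 s5=1
  Δ1: clk:1→0
  (1Δ to stable)
t=4 Δ0: s2=0 s6=1 s7=1 s3=1 s1=0 s0=1 clk=0 s5=1
  Δ1: clk:0→1
  Δ2: s3:1→0
  Δ3: s7:1→0, s1:0→1
  (3Δ to stable)
t=5 Δ0: s2=0 s6=1 s7=0 s3=0 s1=1 s0=1 clk=1 s5=1
  Δ1: clk:1→0
  (1Δ to stable)
t=6 Δ0: s2=0 s6=1 s7=0 s3=0 s1=1 s0=1 clk=0 s5=1
  Δ1: clk:0→1
  Δ2: s3:0→1
  Δ3: s7:0→1, s1:1→0
  (3Δ to stable)
t=7 Δ0: s2=0 s6=1 s7=1 s3=1 s1=0 s0=1 clk=1 s5=1
  Δ1: clk:1→0
  (1Δ to stable)
t=8 Δ0: s2=0 s6=1 s7=1 s3=1 s1=0 s0=1 clk=0 s5=1
  Δ1: clk:0→1
  Δ2: s3:1→0
  Δ3: s7:1→0, s1:0→1
  (3Δ to stable)
t=9 Δ0: s2=0 s6=1 s7=0 s3=0 s1=1 s0=1 clk=1 s5=1
  Δ1: clk:1→0
  (1Δ to stable)
t=10 Δ0: s2=0 s6=1 s7=0 s3=0 s1=1 s0=1 clk=0 s5=1
  Δ1: clk:0→1
  Δ2: s3:0→1
  Δ3: s7:0→1, s1:1→0
  (3Δ to stable)
t=11 Δ0: s2=0 s6=1 s7=1 s3=1 s1=0 s0=1 clk=1 s5=1
  Δ1: clk:1→0
  (1Δ to stable)
t=12 Δ0: s2=0 s6=1 s7=1 s3=1 s1=0 s0=1 clk=0 s5=1
  Δ1: clk:0→1
  Δ2: s3:1→0
  Δ3: s7:1→0, s1:0→1
  (3Δ to stable)
t=13 Δ0: s2=0 s6=1 s7=0 s3=0 s1=1 s0=1 clk=1 s5=1
  Δ1: clk:1→0
  (1Δ to stable)
t=14 Δ0: s2=0 s6=1 s7=0 s3=0 s1=1 s0=1 clk=0 s5=1
  Δ1: clk:0→1
  Δ2: s3:0→1
  Δ3: s7:0→1, s1:1→0
  (3Δ to stable)
t=15 Δ0: s2=0 s6=1 s7=1 s3=1 s1=0 s0=1 clk=1 s5=1
  Δ1: clk:1→0
  (1Δ to stable)
t=16 Δ0: s2=0 s6=1 s7=1 s3=1 s1=0 s0=1 clk=0 s5=1
  Δ1: clk:0→1
  Δ2: s3:1→0
  Δ3: s7:1→0, s1:0→1
  (3Δ to stable)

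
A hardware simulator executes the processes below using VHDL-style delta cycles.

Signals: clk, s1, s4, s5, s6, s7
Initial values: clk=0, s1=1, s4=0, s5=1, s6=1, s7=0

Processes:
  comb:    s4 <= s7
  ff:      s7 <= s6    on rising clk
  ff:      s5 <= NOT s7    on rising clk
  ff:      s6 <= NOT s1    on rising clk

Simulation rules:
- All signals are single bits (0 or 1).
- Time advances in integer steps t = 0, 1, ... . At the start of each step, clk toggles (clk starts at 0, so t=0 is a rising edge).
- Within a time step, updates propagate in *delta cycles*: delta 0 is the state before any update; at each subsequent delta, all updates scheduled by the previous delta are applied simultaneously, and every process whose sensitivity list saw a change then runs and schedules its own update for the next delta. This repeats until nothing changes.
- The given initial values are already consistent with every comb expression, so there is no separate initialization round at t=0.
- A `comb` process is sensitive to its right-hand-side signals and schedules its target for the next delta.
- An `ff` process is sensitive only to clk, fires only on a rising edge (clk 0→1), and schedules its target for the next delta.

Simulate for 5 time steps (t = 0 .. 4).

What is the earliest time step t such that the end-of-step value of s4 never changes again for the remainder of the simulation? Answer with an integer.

[bits: s5,s7,s6,clk,s1,s4]
t=0: Δ0=101010 Δ1=101110 Δ2=110110 Δ3=110111 | 3Δ
t=1: Δ0=110111 Δ1=110011 | 1Δ
t=2: Δ0=110011 Δ1=110111 Δ2=000111 Δ3=000110 | 3Δ
t=3: Δ0=000110 Δ1=000010 | 1Δ
t=4: Δ0=000010 Δ1=000110 Δ2=100110 | 2Δ

2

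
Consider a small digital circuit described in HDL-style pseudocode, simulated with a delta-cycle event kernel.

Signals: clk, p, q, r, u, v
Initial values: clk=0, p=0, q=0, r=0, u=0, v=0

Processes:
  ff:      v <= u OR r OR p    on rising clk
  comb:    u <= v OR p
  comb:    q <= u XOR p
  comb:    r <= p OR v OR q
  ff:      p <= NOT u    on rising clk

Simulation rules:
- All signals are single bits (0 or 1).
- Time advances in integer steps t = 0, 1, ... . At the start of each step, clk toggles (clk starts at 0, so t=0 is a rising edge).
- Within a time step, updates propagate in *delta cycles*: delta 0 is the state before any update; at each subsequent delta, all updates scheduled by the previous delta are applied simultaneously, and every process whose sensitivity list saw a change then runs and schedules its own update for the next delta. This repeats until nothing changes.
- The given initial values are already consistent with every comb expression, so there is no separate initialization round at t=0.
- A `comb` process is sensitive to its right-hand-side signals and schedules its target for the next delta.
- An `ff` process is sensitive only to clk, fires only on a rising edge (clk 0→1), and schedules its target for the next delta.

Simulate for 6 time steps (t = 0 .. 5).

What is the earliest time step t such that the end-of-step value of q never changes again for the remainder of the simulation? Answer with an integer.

2

t=0 Δ0: u=0 p=0 v=0 r=0 clk=0 q=0
  Δ1: clk:0→1
  Δ2: p:0→1
  Δ3: u:0→1, r:0→1, q:0→1
  Δ4: q:1→0
  (4Δ to stable)
t=1 Δ0: u=1 p=1 v=0 r=1 clk=1 q=0
  Δ1: clk:1→0
  (1Δ to stable)
t=2 Δ0: u=1 p=1 v=0 r=1 clk=0 q=0
  Δ1: clk:0→1
  Δ2: p:1→0, v:0→1
  Δ3: q:0→1
  (3Δ to stable)
t=3 Δ0: u=1 p=0 v=1 r=1 clk=1 q=1
  Δ1: clk:1→0
  (1Δ to stable)
t=4 Δ0: u=1 p=0 v=1 r=1 clk=0 q=1
  Δ1: clk:0→1
  (1Δ to stable)
t=5 Δ0: u=1 p=0 v=1 r=1 clk=1 q=1
  Δ1: clk:1→0
  (1Δ to stable)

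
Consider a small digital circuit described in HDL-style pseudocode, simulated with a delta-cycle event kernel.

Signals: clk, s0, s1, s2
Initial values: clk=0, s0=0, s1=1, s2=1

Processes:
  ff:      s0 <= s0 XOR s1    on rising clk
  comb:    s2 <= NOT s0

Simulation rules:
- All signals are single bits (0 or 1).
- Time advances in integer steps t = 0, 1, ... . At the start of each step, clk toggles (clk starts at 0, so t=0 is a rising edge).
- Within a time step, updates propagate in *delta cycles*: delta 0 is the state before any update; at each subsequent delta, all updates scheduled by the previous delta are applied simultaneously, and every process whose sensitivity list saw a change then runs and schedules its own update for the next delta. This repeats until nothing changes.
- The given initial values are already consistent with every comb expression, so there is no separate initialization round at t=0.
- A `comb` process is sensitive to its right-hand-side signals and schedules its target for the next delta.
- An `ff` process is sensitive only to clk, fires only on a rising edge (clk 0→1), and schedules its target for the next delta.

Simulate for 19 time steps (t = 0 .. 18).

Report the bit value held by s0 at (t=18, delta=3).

0

t=0 Δ0: clk=0 s1=1 s2=1 s0=0
  Δ1: clk:0→1
  Δ2: s0:0→1
  Δ3: s2:1→0
  (3Δ to stable)
t=1 Δ0: clk=1 s1=1 s2=0 s0=1
  Δ1: clk:1→0
  (1Δ to stable)
t=2 Δ0: clk=0 s1=1 s2=0 s0=1
  Δ1: clk:0→1
  Δ2: s0:1→0
  Δ3: s2:0→1
  (3Δ to stable)
t=3 Δ0: clk=1 s1=1 s2=1 s0=0
  Δ1: clk:1→0
  (1Δ to stable)
t=4 Δ0: clk=0 s1=1 s2=1 s0=0
  Δ1: clk:0→1
  Δ2: s0:0→1
  Δ3: s2:1→0
  (3Δ to stable)
t=5 Δ0: clk=1 s1=1 s2=0 s0=1
  Δ1: clk:1→0
  (1Δ to stable)
t=6 Δ0: clk=0 s1=1 s2=0 s0=1
  Δ1: clk:0→1
  Δ2: s0:1→0
  Δ3: s2:0→1
  (3Δ to stable)
t=7 Δ0: clk=1 s1=1 s2=1 s0=0
  Δ1: clk:1→0
  (1Δ to stable)
t=8 Δ0: clk=0 s1=1 s2=1 s0=0
  Δ1: clk:0→1
  Δ2: s0:0→1
  Δ3: s2:1→0
  (3Δ to stable)
t=9 Δ0: clk=1 s1=1 s2=0 s0=1
  Δ1: clk:1→0
  (1Δ to stable)
t=10 Δ0: clk=0 s1=1 s2=0 s0=1
  Δ1: clk:0→1
  Δ2: s0:1→0
  Δ3: s2:0→1
  (3Δ to stable)
t=11 Δ0: clk=1 s1=1 s2=1 s0=0
  Δ1: clk:1→0
  (1Δ to stable)
t=12 Δ0: clk=0 s1=1 s2=1 s0=0
  Δ1: clk:0→1
  Δ2: s0:0→1
  Δ3: s2:1→0
  (3Δ to stable)
t=13 Δ0: clk=1 s1=1 s2=0 s0=1
  Δ1: clk:1→0
  (1Δ to stable)
t=14 Δ0: clk=0 s1=1 s2=0 s0=1
  Δ1: clk:0→1
  Δ2: s0:1→0
  Δ3: s2:0→1
  (3Δ to stable)
t=15 Δ0: clk=1 s1=1 s2=1 s0=0
  Δ1: clk:1→0
  (1Δ to stable)
t=16 Δ0: clk=0 s1=1 s2=1 s0=0
  Δ1: clk:0→1
  Δ2: s0:0→1
  Δ3: s2:1→0
  (3Δ to stable)
t=17 Δ0: clk=1 s1=1 s2=0 s0=1
  Δ1: clk:1→0
  (1Δ to stable)
t=18 Δ0: clk=0 s1=1 s2=0 s0=1
  Δ1: clk:0→1
  Δ2: s0:1→0
  Δ3: s2:0→1
  (3Δ to stable)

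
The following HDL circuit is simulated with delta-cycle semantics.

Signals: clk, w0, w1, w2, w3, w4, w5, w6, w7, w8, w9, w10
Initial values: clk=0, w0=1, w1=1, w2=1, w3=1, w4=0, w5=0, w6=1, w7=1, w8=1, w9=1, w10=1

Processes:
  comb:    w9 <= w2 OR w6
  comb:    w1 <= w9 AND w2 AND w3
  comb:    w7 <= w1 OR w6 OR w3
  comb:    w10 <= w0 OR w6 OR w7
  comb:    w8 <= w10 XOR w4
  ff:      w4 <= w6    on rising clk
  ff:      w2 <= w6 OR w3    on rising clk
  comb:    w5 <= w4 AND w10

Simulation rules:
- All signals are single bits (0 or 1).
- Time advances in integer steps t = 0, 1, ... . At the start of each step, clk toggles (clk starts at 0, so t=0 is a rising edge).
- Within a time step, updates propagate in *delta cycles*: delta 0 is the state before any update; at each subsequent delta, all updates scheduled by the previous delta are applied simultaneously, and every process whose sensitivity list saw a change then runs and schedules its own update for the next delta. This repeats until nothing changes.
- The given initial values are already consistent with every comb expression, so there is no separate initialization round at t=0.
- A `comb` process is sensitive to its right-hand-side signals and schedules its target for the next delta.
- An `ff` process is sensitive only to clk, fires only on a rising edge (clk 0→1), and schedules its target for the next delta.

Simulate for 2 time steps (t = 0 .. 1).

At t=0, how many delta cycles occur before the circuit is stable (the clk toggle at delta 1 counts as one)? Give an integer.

[bits: w6,w10,w8,w9,clk,w7,w2,w5,w1,w3,w0,w4]
t=0: Δ0=111101101110 Δ1=111111101110 Δ2=111111101111 Δ3=110111111111 | 3Δ
t=1: Δ0=110111111111 Δ1=110101111111 | 1Δ

3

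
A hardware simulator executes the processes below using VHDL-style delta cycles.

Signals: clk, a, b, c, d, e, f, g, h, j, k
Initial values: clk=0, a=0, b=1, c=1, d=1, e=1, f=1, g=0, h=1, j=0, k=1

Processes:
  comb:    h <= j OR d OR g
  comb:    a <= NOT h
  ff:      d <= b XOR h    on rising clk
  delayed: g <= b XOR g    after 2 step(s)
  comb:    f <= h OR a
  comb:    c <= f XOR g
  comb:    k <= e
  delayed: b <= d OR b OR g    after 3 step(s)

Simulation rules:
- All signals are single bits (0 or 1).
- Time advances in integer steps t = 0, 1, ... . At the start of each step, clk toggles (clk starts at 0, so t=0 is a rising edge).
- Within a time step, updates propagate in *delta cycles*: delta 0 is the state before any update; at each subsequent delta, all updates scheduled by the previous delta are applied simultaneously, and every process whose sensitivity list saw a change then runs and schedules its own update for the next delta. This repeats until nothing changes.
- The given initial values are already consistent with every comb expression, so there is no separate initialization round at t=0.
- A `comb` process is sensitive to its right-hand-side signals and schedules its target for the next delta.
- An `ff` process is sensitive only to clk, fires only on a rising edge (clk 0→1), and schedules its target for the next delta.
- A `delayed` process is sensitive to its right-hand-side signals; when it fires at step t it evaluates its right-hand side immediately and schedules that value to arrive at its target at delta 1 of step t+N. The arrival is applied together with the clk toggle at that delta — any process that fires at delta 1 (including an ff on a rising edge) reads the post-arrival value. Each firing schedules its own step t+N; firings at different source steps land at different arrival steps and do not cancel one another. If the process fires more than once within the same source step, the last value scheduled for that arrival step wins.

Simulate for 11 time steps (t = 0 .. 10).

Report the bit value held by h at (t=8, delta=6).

0

[bits: clk,c,j,b,h,g,d,k,e,f,a]
t=0: Δ0=01011011110 Δ1=11011011110 Δ2=11011001110 Δ3=11010001110 Δ4=11010001101 Δ5=10010001111 Δ6=11010001111 | 6Δ
t=1: Δ0=11010001111 Δ1=01010001111 | 1Δ
t=2: Δ0=01010001111 Δ1=11010001111 Δ2=11010011111 Δ3=11011011111 Δ4=11011011110 | 4Δ
t=3: Δ0=11011011110 Δ1=01011011110 | 1Δ
t=4: Δ0=01011011110 Δ1=11011011110 Δ2=11011001110 Δ3=11010001110 Δ4=11010001101 Δ5=10010001111 Δ6=11010001111 | 6Δ
t=5: Δ0=11010001111 Δ1=01010001111 | 1Δ
t=6: Δ0=01010001111 Δ1=11010001111 Δ2=11010011111 Δ3=11011011111 Δ4=11011011110 | 4Δ
t=7: Δ0=11011011110 Δ1=01011011110 | 1Δ
t=8: Δ0=01011011110 Δ1=11011011110 Δ2=11011001110 Δ3=11010001110 Δ4=11010001101 Δ5=10010001111 Δ6=11010001111 | 6Δ
t=9: Δ0=11010001111 Δ1=01010001111 | 1Δ
t=10: Δ0=01010001111 Δ1=11010001111 Δ2=11010011111 Δ3=11011011111 Δ4=11011011110 | 4Δ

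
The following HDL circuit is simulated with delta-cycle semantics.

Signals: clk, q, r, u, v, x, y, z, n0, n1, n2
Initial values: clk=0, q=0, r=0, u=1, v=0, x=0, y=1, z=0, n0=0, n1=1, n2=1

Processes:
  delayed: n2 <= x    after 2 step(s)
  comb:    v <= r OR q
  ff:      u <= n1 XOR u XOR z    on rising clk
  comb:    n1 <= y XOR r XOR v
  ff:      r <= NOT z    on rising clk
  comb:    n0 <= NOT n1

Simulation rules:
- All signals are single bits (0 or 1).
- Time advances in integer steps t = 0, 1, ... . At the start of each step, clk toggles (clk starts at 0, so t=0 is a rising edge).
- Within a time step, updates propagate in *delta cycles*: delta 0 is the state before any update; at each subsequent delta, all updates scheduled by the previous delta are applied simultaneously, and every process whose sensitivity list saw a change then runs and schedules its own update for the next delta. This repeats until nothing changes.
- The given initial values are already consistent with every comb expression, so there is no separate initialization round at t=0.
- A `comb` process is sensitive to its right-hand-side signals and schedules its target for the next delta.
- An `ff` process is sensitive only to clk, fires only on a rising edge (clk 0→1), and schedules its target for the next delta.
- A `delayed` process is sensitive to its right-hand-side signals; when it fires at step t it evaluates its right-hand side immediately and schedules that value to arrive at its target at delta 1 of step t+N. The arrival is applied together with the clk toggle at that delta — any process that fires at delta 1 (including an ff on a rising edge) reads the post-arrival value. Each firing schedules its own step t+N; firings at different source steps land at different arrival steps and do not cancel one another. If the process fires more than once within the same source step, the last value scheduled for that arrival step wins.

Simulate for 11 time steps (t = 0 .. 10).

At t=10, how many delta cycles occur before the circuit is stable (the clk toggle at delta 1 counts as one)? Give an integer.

t=0 Δ0: q=0 n0=0 y=1 r=0 clk=0 z=0 u=1 n1=1 v=0 x=0 n2=1
  Δ1: clk:0→1
  Δ2: r:0→1, u:1→0
  Δ3: n1:1→0, v:0→1
  Δ4: n0:0→1, n1:0→1
  Δ5: n0:1→0
  (5Δ to stable)
t=1 Δ0: q=0 n0=0 y=1 r=1 clk=1 z=0 u=0 n1=1 v=1 x=0 n2=1
  Δ1: clk:1→0
  (1Δ to stable)
t=2 Δ0: q=0 n0=0 y=1 r=1 clk=0 z=0 u=0 n1=1 v=1 x=0 n2=1
  Δ1: clk:0→1
  Δ2: u:0→1
  (2Δ to stable)
t=3 Δ0: q=0 n0=0 y=1 r=1 clk=1 z=0 u=1 n1=1 v=1 x=0 n2=1
  Δ1: clk:1→0
  (1Δ to stable)
t=4 Δ0: q=0 n0=0 y=1 r=1 clk=0 z=0 u=1 n1=1 v=1 x=0 n2=1
  Δ1: clk:0→1
  Δ2: u:1→0
  (2Δ to stable)
t=5 Δ0: q=0 n0=0 y=1 r=1 clk=1 z=0 u=0 n1=1 v=1 x=0 n2=1
  Δ1: clk:1→0
  (1Δ to stable)
t=6 Δ0: q=0 n0=0 y=1 r=1 clk=0 z=0 u=0 n1=1 v=1 x=0 n2=1
  Δ1: clk:0→1
  Δ2: u:0→1
  (2Δ to stable)
t=7 Δ0: q=0 n0=0 y=1 r=1 clk=1 z=0 u=1 n1=1 v=1 x=0 n2=1
  Δ1: clk:1→0
  (1Δ to stable)
t=8 Δ0: q=0 n0=0 y=1 r=1 clk=0 z=0 u=1 n1=1 v=1 x=0 n2=1
  Δ1: clk:0→1
  Δ2: u:1→0
  (2Δ to stable)
t=9 Δ0: q=0 n0=0 y=1 r=1 clk=1 z=0 u=0 n1=1 v=1 x=0 n2=1
  Δ1: clk:1→0
  (1Δ to stable)
t=10 Δ0: q=0 n0=0 y=1 r=1 clk=0 z=0 u=0 n1=1 v=1 x=0 n2=1
  Δ1: clk:0→1
  Δ2: u:0→1
  (2Δ to stable)

2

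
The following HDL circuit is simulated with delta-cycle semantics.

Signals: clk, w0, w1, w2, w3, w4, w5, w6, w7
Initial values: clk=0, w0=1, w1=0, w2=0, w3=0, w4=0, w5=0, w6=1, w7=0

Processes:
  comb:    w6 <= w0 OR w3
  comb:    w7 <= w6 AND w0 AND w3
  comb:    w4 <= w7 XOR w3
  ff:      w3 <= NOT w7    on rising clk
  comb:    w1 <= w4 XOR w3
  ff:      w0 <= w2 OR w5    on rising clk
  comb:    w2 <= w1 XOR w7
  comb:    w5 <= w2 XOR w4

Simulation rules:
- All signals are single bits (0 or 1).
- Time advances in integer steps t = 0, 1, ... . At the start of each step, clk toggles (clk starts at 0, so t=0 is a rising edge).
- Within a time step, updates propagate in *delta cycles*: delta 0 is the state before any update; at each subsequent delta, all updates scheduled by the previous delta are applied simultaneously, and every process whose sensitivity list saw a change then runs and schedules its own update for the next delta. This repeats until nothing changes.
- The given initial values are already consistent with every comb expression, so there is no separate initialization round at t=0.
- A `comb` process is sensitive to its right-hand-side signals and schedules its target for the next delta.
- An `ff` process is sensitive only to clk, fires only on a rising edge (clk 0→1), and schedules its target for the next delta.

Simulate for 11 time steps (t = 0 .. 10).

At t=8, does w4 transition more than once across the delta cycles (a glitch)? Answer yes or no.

no

[bits: w1,clk,w5,w4,w3,w0,w6,w7,w2]
t=0: Δ0=000001100 Δ1=010001100 Δ2=010010100 Δ3=110110100 Δ4=011110101 Δ5=010110100 Δ6=011110100 | 6Δ
t=1: Δ0=011110100 Δ1=001110100 | 1Δ
t=2: Δ0=001110100 Δ1=011110100 Δ2=011111100 Δ3=011111110 Δ4=011011111 Δ5=111011111 Δ6=111011110 Δ7=110011110 | 7Δ
t=3: Δ0=110011110 Δ1=100011110 | 1Δ
t=4: Δ0=100011110 Δ1=110011110 Δ2=110000110 Δ3=010100000 Δ4=111000000 Δ5=010000001 Δ6=011000000 Δ7=010000000 | 7Δ
t=5: Δ0=010000000 Δ1=000000000 | 1Δ
t=6: Δ0=000000000 Δ1=010000000 Δ2=010010000 Δ3=110110100 Δ4=011110101 Δ5=010110100 Δ6=011110100 | 6Δ
t=7: Δ0=011110100 Δ1=001110100 | 1Δ
t=8: Δ0=001110100 Δ1=011110100 Δ2=011111100 Δ3=011111110 Δ4=011011111 Δ5=111011111 Δ6=111011110 Δ7=110011110 | 7Δ
t=9: Δ0=110011110 Δ1=100011110 | 1Δ
t=10: Δ0=100011110 Δ1=110011110 Δ2=110000110 Δ3=010100000 Δ4=111000000 Δ5=010000001 Δ6=011000000 Δ7=010000000 | 7Δ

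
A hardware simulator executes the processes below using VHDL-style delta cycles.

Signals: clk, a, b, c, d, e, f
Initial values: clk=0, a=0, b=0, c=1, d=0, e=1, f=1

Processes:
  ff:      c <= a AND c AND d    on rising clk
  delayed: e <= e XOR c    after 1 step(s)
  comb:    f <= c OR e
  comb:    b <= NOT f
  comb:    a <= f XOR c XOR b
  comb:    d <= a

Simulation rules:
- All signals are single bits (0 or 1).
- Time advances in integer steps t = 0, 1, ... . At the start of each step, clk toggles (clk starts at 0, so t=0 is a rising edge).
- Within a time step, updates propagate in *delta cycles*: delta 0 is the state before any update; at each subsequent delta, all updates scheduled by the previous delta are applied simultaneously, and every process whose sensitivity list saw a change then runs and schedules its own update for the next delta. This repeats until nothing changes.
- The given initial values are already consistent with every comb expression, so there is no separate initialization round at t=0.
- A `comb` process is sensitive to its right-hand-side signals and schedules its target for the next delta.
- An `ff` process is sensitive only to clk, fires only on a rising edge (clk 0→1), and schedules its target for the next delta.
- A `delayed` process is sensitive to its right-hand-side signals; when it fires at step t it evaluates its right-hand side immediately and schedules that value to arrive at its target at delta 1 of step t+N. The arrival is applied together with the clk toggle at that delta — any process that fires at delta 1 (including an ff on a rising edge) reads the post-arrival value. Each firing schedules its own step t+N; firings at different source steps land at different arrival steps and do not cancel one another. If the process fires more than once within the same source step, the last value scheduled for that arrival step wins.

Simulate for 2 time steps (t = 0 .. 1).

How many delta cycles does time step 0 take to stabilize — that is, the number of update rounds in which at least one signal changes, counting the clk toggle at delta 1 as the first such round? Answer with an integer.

4

t=0 Δ0: f=1 clk=0 a=0 c=1 e=1 d=0 b=0
  Δ1: clk:0→1
  Δ2: c:1→0
  Δ3: a:0→1
  Δ4: d:0→1
  (4Δ to stable)
t=1 Δ0: f=1 clk=1 a=1 c=0 e=1 d=1 b=0
  Δ1: clk:1→0
  (1Δ to stable)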